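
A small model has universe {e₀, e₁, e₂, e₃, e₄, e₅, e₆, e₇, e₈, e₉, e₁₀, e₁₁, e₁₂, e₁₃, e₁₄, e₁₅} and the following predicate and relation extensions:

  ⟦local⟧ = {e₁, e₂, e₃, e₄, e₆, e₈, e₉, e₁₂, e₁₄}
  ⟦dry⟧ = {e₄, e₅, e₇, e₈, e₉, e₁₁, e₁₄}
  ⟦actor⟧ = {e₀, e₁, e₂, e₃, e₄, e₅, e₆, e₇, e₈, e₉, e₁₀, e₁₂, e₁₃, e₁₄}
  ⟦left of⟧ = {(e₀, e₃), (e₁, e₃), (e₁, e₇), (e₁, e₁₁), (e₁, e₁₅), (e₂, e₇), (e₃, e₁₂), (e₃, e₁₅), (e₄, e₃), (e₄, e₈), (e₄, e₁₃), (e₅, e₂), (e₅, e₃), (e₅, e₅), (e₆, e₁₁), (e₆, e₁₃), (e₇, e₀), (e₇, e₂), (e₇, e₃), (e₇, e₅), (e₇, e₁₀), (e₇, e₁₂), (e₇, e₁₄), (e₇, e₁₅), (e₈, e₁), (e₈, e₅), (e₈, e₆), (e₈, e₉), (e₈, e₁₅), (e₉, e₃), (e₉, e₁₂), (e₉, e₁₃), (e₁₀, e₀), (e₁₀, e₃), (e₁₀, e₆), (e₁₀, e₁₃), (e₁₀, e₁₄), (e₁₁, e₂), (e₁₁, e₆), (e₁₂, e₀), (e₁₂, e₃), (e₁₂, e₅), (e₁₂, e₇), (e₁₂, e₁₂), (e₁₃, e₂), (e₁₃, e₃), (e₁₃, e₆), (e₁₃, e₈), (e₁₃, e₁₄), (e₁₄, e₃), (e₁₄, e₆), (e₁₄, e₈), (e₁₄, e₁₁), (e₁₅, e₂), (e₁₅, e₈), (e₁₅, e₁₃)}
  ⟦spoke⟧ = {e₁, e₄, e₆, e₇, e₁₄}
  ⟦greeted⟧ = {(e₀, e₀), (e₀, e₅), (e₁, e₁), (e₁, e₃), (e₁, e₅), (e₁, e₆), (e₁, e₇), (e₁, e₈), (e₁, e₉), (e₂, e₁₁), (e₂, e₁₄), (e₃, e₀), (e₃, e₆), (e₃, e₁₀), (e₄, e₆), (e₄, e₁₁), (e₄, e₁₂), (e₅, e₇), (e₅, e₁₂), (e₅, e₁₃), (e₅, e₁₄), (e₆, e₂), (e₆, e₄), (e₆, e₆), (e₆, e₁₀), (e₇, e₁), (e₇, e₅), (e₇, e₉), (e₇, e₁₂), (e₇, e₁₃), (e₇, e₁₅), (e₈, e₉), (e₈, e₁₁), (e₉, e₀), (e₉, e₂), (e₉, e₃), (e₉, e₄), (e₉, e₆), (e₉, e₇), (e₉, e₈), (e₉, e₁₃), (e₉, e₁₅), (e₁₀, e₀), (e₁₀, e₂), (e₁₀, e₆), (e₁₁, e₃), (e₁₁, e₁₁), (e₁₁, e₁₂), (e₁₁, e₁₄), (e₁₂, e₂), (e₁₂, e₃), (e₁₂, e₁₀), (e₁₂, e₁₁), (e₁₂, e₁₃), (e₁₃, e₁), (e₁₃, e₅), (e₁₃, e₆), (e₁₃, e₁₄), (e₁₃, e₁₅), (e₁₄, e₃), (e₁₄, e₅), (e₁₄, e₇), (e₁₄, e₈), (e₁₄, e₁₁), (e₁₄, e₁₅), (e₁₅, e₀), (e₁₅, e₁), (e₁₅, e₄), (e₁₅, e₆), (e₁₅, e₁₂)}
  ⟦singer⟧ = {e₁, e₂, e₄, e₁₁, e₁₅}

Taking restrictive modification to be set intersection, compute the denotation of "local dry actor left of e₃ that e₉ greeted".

⟦left of e₃⟧ = {x : ⟨x, e₃⟩ ∈ ⟦left of⟧} = {e₀, e₁, e₄, e₅, e₇, e₉, e₁₀, e₁₂, e₁₃, e₁₄}
⟦that e₉ greeted⟧ = {x : ⟨e₉, x⟩ ∈ ⟦greeted⟧} = {e₀, e₂, e₃, e₄, e₆, e₇, e₈, e₁₃, e₁₅}
⟦actor⟧ = {e₀, e₁, e₂, e₃, e₄, e₅, e₆, e₇, e₈, e₉, e₁₀, e₁₂, e₁₃, e₁₄}
… ∩ ⟦left of e₃⟧ = {e₀, e₁, e₂, e₃, e₄, e₅, e₆, e₇, e₈, e₉, e₁₀, e₁₂, e₁₃, e₁₄} ∩ {e₀, e₁, e₄, e₅, e₇, e₉, e₁₀, e₁₂, e₁₃, e₁₄} = {e₀, e₁, e₄, e₅, e₇, e₉, e₁₀, e₁₂, e₁₃, e₁₄}
… ∩ ⟦that e₉ greeted⟧ = {e₀, e₁, e₄, e₅, e₇, e₉, e₁₀, e₁₂, e₁₃, e₁₄} ∩ {e₀, e₂, e₃, e₄, e₆, e₇, e₈, e₁₃, e₁₅} = {e₀, e₄, e₇, e₁₃}
… ∩ ⟦local⟧ = {e₀, e₄, e₇, e₁₃} ∩ {e₁, e₂, e₃, e₄, e₆, e₈, e₉, e₁₂, e₁₄} = {e₄}
… ∩ ⟦dry⟧ = {e₄} ∩ {e₄, e₅, e₇, e₈, e₉, e₁₁, e₁₄} = {e₄}
So ⟦local dry actor left of e₃ that e₉ greeted⟧ = {e₄}.

{e₄}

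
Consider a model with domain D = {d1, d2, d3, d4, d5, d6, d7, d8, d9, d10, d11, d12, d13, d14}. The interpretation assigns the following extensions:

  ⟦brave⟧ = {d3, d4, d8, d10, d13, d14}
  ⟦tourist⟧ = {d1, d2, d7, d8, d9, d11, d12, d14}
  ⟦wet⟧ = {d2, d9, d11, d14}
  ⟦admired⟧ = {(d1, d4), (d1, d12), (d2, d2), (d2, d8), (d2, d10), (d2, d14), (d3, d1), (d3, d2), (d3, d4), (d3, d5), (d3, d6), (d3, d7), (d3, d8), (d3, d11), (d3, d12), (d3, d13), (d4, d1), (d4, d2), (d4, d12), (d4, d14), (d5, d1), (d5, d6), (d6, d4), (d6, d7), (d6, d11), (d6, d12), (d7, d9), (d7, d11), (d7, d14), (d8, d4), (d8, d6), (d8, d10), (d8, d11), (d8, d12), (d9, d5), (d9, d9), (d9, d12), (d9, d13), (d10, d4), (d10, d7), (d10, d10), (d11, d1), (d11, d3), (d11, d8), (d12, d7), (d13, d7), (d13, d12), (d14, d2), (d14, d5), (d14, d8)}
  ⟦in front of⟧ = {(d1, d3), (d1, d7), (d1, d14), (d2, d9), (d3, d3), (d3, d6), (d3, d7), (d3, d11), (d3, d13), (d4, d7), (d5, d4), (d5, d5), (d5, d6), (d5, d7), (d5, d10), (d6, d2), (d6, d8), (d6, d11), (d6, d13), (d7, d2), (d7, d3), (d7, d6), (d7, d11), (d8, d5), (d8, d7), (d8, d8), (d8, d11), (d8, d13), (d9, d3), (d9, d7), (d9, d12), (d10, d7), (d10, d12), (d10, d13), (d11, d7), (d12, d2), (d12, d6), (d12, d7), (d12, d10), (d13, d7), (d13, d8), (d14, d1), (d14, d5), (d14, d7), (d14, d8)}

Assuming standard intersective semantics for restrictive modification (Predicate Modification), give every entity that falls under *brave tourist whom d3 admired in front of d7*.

{d8}

⟦whom d3 admired⟧ = {x : ⟨d3, x⟩ ∈ ⟦admired⟧} = {d1, d2, d4, d5, d6, d7, d8, d11, d12, d13}
⟦in front of d7⟧ = {x : ⟨x, d7⟩ ∈ ⟦in front of⟧} = {d1, d3, d4, d5, d8, d9, d10, d11, d12, d13, d14}
⟦tourist⟧ = {d1, d2, d7, d8, d9, d11, d12, d14}
… ∩ ⟦whom d3 admired⟧ = {d1, d2, d7, d8, d9, d11, d12, d14} ∩ {d1, d2, d4, d5, d6, d7, d8, d11, d12, d13} = {d1, d2, d7, d8, d11, d12}
… ∩ ⟦in front of d7⟧ = {d1, d2, d7, d8, d11, d12} ∩ {d1, d3, d4, d5, d8, d9, d10, d11, d12, d13, d14} = {d1, d8, d11, d12}
… ∩ ⟦brave⟧ = {d1, d8, d11, d12} ∩ {d3, d4, d8, d10, d13, d14} = {d8}
So ⟦brave tourist whom d3 admired in front of d7⟧ = {d8}.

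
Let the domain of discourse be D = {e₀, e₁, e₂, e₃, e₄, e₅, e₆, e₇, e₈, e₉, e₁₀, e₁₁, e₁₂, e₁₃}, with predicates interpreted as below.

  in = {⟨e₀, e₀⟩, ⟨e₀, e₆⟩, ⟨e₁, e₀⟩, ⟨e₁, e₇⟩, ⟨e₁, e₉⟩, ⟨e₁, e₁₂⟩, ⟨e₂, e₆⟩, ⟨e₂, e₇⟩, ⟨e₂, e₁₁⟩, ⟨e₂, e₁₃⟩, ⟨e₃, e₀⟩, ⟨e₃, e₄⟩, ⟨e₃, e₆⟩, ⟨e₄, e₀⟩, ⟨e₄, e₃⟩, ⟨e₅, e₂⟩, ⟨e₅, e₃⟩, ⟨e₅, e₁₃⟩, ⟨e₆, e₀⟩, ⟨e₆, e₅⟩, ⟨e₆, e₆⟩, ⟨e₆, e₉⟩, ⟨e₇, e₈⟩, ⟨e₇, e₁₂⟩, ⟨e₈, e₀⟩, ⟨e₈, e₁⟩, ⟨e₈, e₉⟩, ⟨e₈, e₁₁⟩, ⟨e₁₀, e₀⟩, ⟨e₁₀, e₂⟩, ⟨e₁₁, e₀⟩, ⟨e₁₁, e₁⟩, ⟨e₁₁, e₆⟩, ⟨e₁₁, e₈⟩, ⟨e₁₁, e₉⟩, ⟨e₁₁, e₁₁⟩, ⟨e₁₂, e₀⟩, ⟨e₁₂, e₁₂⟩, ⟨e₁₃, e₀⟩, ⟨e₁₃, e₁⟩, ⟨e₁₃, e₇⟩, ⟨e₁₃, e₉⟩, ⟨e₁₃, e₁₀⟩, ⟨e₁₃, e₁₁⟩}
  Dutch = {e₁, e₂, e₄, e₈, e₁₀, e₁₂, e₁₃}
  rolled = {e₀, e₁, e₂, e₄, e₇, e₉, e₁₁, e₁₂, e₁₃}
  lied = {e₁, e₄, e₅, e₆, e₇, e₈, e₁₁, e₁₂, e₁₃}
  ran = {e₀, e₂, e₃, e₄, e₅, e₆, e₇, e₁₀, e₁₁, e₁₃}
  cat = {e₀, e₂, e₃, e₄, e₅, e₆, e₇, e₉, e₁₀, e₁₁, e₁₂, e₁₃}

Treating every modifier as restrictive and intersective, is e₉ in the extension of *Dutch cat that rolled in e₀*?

no

⟦that rolled⟧ = ⟦rolled⟧ = {e₀, e₁, e₂, e₄, e₇, e₉, e₁₁, e₁₂, e₁₃}
⟦in e₀⟧ = {x : ⟨x, e₀⟩ ∈ ⟦in⟧} = {e₀, e₁, e₃, e₄, e₆, e₈, e₁₀, e₁₁, e₁₂, e₁₃}
⟦cat⟧ = {e₀, e₂, e₃, e₄, e₅, e₆, e₇, e₉, e₁₀, e₁₁, e₁₂, e₁₃}
… ∩ ⟦that rolled⟧ = {e₀, e₂, e₃, e₄, e₅, e₆, e₇, e₉, e₁₀, e₁₁, e₁₂, e₁₃} ∩ {e₀, e₁, e₂, e₄, e₇, e₉, e₁₁, e₁₂, e₁₃} = {e₀, e₂, e₄, e₇, e₉, e₁₁, e₁₂, e₁₃}
… ∩ ⟦in e₀⟧ = {e₀, e₂, e₄, e₇, e₉, e₁₁, e₁₂, e₁₃} ∩ {e₀, e₁, e₃, e₄, e₆, e₈, e₁₀, e₁₁, e₁₂, e₁₃} = {e₀, e₄, e₁₁, e₁₂, e₁₃}
… ∩ ⟦Dutch⟧ = {e₀, e₄, e₁₁, e₁₂, e₁₃} ∩ {e₁, e₂, e₄, e₈, e₁₀, e₁₂, e₁₃} = {e₄, e₁₂, e₁₃}
⟦Dutch cat that rolled in e₀⟧ = {e₄, e₁₂, e₁₃}; e₉ ∉ this set.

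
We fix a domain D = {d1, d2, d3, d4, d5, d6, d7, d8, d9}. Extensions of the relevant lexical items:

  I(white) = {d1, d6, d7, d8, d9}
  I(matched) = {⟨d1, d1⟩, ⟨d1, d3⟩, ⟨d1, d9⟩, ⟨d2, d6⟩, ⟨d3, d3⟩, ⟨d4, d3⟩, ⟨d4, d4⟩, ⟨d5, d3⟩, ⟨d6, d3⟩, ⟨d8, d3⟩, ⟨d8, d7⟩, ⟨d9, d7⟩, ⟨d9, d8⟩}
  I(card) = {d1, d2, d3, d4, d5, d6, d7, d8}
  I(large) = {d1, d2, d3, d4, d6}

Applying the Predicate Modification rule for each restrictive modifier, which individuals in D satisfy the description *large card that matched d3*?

{d1, d3, d4, d6}

⟦that matched d3⟧ = {x : ⟨x, d3⟩ ∈ ⟦matched⟧} = {d1, d3, d4, d5, d6, d8}
⟦card⟧ = {d1, d2, d3, d4, d5, d6, d7, d8}
… ∩ ⟦that matched d3⟧ = {d1, d2, d3, d4, d5, d6, d7, d8} ∩ {d1, d3, d4, d5, d6, d8} = {d1, d3, d4, d5, d6, d8}
… ∩ ⟦large⟧ = {d1, d3, d4, d5, d6, d8} ∩ {d1, d2, d3, d4, d6} = {d1, d3, d4, d6}
So ⟦large card that matched d3⟧ = {d1, d3, d4, d6}.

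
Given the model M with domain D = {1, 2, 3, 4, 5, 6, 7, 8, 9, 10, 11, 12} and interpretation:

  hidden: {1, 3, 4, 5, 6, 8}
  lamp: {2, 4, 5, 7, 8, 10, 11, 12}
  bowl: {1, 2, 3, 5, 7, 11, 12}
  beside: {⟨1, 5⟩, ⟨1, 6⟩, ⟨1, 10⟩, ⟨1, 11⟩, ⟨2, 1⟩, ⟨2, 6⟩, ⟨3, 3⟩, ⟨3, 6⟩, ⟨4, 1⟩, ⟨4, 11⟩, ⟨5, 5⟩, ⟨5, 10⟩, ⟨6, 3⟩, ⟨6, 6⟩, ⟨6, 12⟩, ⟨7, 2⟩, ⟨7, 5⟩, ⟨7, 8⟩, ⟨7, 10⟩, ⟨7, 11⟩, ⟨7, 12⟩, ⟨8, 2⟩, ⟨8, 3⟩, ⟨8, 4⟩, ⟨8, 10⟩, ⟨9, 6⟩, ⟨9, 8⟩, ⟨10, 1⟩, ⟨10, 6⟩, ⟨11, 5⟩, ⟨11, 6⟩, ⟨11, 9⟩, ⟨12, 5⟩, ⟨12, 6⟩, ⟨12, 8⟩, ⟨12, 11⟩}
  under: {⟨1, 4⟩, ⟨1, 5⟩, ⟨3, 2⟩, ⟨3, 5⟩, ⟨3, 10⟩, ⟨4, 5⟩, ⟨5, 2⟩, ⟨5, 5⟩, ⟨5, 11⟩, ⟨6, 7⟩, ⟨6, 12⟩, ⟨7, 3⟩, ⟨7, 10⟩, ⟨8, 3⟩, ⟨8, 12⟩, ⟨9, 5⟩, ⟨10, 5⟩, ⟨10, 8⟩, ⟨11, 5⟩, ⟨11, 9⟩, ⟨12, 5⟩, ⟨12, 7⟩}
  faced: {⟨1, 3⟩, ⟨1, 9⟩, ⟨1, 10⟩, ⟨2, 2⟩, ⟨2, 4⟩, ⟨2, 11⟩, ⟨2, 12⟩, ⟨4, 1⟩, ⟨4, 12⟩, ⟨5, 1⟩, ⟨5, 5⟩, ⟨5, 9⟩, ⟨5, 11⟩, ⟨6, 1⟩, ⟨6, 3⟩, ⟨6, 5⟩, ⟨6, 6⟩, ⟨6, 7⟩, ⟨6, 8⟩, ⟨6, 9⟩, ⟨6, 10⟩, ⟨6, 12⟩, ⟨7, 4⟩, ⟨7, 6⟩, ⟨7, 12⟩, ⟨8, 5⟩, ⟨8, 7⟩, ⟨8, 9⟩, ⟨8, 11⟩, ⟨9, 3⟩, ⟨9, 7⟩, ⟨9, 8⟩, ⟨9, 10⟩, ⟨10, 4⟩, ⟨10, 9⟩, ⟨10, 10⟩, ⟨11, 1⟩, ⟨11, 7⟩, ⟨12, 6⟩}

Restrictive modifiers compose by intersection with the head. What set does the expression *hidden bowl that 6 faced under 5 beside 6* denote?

⟦that 6 faced⟧ = {x : ⟨6, x⟩ ∈ ⟦faced⟧} = {1, 3, 5, 6, 7, 8, 9, 10, 12}
⟦under 5⟧ = {x : ⟨x, 5⟩ ∈ ⟦under⟧} = {1, 3, 4, 5, 9, 10, 11, 12}
⟦beside 6⟧ = {x : ⟨x, 6⟩ ∈ ⟦beside⟧} = {1, 2, 3, 6, 9, 10, 11, 12}
⟦bowl⟧ = {1, 2, 3, 5, 7, 11, 12}
… ∩ ⟦that 6 faced⟧ = {1, 2, 3, 5, 7, 11, 12} ∩ {1, 3, 5, 6, 7, 8, 9, 10, 12} = {1, 3, 5, 7, 12}
… ∩ ⟦under 5⟧ = {1, 3, 5, 7, 12} ∩ {1, 3, 4, 5, 9, 10, 11, 12} = {1, 3, 5, 12}
… ∩ ⟦beside 6⟧ = {1, 3, 5, 12} ∩ {1, 2, 3, 6, 9, 10, 11, 12} = {1, 3, 12}
… ∩ ⟦hidden⟧ = {1, 3, 12} ∩ {1, 3, 4, 5, 6, 8} = {1, 3}
So ⟦hidden bowl that 6 faced under 5 beside 6⟧ = {1, 3}.

{1, 3}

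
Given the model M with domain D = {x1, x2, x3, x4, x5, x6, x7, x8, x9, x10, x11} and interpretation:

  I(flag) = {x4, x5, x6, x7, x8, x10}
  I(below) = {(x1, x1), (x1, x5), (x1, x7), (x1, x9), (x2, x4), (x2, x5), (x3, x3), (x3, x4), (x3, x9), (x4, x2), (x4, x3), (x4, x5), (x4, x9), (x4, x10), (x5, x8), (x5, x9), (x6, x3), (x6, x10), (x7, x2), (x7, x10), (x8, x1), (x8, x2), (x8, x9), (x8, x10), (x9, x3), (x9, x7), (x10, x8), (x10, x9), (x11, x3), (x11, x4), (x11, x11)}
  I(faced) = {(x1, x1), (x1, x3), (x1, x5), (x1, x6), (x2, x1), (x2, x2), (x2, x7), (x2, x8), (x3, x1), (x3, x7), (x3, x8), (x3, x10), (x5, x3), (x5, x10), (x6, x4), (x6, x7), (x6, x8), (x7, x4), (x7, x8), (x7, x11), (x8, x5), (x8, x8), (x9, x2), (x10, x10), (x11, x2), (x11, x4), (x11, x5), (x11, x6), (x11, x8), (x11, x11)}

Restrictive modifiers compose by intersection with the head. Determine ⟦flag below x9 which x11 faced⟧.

⟦below x9⟧ = {x : ⟨x, x9⟩ ∈ ⟦below⟧} = {x1, x3, x4, x5, x8, x10}
⟦which x11 faced⟧ = {x : ⟨x11, x⟩ ∈ ⟦faced⟧} = {x2, x4, x5, x6, x8, x11}
⟦flag⟧ = {x4, x5, x6, x7, x8, x10}
… ∩ ⟦below x9⟧ = {x4, x5, x6, x7, x8, x10} ∩ {x1, x3, x4, x5, x8, x10} = {x4, x5, x8, x10}
… ∩ ⟦which x11 faced⟧ = {x4, x5, x8, x10} ∩ {x2, x4, x5, x6, x8, x11} = {x4, x5, x8}
So ⟦flag below x9 which x11 faced⟧ = {x4, x5, x8}.

{x4, x5, x8}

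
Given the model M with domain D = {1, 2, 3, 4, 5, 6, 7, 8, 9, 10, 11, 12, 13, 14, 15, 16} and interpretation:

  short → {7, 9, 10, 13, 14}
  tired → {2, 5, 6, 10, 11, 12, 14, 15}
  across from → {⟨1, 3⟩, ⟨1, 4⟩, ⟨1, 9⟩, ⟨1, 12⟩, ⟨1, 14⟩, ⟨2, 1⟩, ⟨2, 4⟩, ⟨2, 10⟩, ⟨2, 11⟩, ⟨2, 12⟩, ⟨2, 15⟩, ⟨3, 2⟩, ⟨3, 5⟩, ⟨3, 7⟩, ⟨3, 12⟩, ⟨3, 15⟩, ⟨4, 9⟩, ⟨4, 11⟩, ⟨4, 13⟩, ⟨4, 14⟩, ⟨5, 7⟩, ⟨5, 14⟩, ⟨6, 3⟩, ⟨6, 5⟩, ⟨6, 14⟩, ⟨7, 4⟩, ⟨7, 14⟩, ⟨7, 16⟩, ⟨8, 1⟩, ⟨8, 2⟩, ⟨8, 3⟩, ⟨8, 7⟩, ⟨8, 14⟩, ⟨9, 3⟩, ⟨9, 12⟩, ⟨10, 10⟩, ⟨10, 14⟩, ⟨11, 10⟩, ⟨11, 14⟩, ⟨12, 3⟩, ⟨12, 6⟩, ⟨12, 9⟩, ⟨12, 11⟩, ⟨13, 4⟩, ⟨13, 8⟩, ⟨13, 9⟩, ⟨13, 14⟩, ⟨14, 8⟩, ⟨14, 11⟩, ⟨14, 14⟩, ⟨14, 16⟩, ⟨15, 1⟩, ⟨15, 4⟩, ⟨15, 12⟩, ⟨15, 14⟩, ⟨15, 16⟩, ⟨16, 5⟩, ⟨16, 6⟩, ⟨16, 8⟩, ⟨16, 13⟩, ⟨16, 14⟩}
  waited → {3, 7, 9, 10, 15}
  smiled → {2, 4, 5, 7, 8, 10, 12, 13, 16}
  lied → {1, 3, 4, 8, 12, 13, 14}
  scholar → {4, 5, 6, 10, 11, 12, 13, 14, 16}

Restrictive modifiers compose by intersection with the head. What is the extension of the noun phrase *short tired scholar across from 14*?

{10, 14}

⟦across from 14⟧ = {x : ⟨x, 14⟩ ∈ ⟦across from⟧} = {1, 4, 5, 6, 7, 8, 10, 11, 13, 14, 15, 16}
⟦scholar⟧ = {4, 5, 6, 10, 11, 12, 13, 14, 16}
… ∩ ⟦across from 14⟧ = {4, 5, 6, 10, 11, 12, 13, 14, 16} ∩ {1, 4, 5, 6, 7, 8, 10, 11, 13, 14, 15, 16} = {4, 5, 6, 10, 11, 13, 14, 16}
… ∩ ⟦short⟧ = {4, 5, 6, 10, 11, 13, 14, 16} ∩ {7, 9, 10, 13, 14} = {10, 13, 14}
… ∩ ⟦tired⟧ = {10, 13, 14} ∩ {2, 5, 6, 10, 11, 12, 14, 15} = {10, 14}
So ⟦short tired scholar across from 14⟧ = {10, 14}.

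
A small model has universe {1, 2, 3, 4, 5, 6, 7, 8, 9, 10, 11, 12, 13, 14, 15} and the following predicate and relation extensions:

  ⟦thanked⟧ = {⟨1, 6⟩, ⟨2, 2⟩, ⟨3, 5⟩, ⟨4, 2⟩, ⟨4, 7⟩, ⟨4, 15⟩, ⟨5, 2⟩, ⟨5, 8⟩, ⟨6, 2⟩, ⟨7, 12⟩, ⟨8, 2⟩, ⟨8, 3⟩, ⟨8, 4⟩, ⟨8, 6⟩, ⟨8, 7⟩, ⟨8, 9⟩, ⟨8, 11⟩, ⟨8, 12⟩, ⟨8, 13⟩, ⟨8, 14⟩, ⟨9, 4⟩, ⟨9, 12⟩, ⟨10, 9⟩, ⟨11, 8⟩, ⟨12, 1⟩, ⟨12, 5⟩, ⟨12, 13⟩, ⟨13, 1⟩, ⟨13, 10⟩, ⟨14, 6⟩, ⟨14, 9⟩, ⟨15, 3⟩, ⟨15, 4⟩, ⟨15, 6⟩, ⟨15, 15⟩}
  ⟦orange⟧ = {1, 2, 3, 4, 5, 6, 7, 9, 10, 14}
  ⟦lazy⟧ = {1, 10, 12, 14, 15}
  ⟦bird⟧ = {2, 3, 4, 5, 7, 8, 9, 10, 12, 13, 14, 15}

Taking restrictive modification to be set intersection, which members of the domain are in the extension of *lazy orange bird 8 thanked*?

⟦8 thanked⟧ = {x : ⟨8, x⟩ ∈ ⟦thanked⟧} = {2, 3, 4, 6, 7, 9, 11, 12, 13, 14}
⟦bird⟧ = {2, 3, 4, 5, 7, 8, 9, 10, 12, 13, 14, 15}
… ∩ ⟦8 thanked⟧ = {2, 3, 4, 5, 7, 8, 9, 10, 12, 13, 14, 15} ∩ {2, 3, 4, 6, 7, 9, 11, 12, 13, 14} = {2, 3, 4, 7, 9, 12, 13, 14}
… ∩ ⟦lazy⟧ = {2, 3, 4, 7, 9, 12, 13, 14} ∩ {1, 10, 12, 14, 15} = {12, 14}
… ∩ ⟦orange⟧ = {12, 14} ∩ {1, 2, 3, 4, 5, 6, 7, 9, 10, 14} = {14}
So ⟦lazy orange bird 8 thanked⟧ = {14}.

{14}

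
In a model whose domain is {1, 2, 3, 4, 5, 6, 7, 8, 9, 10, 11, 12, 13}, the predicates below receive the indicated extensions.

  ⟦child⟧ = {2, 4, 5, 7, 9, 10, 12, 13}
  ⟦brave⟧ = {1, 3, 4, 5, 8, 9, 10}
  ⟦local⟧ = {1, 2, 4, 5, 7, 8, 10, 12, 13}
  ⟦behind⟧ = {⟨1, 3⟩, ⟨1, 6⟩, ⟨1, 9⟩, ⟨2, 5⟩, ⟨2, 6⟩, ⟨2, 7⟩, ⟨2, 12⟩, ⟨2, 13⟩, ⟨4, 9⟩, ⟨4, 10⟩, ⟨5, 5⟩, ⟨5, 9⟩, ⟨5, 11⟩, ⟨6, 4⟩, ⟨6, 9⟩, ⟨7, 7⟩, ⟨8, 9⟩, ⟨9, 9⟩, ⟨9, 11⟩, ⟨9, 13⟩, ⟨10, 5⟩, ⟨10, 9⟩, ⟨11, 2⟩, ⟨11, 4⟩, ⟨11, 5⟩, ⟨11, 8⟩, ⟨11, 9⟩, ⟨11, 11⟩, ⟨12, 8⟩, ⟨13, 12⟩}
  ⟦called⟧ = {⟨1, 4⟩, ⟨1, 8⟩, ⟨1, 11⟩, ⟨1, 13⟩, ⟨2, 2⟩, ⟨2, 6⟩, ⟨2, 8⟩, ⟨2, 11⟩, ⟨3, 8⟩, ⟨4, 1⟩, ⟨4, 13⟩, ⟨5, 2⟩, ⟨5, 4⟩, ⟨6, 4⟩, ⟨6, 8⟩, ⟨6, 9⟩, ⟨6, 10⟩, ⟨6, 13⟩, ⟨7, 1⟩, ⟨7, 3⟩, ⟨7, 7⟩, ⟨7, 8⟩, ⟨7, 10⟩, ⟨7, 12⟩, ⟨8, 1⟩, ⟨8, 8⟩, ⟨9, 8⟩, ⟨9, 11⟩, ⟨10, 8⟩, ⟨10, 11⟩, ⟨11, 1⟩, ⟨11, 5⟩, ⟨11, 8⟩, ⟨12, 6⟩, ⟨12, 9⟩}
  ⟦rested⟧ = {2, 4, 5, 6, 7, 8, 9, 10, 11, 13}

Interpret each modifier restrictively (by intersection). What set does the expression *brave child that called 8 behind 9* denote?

{9, 10}

⟦that called 8⟧ = {x : ⟨x, 8⟩ ∈ ⟦called⟧} = {1, 2, 3, 6, 7, 8, 9, 10, 11}
⟦behind 9⟧ = {x : ⟨x, 9⟩ ∈ ⟦behind⟧} = {1, 4, 5, 6, 8, 9, 10, 11}
⟦child⟧ = {2, 4, 5, 7, 9, 10, 12, 13}
… ∩ ⟦that called 8⟧ = {2, 4, 5, 7, 9, 10, 12, 13} ∩ {1, 2, 3, 6, 7, 8, 9, 10, 11} = {2, 7, 9, 10}
… ∩ ⟦behind 9⟧ = {2, 7, 9, 10} ∩ {1, 4, 5, 6, 8, 9, 10, 11} = {9, 10}
… ∩ ⟦brave⟧ = {9, 10} ∩ {1, 3, 4, 5, 8, 9, 10} = {9, 10}
So ⟦brave child that called 8 behind 9⟧ = {9, 10}.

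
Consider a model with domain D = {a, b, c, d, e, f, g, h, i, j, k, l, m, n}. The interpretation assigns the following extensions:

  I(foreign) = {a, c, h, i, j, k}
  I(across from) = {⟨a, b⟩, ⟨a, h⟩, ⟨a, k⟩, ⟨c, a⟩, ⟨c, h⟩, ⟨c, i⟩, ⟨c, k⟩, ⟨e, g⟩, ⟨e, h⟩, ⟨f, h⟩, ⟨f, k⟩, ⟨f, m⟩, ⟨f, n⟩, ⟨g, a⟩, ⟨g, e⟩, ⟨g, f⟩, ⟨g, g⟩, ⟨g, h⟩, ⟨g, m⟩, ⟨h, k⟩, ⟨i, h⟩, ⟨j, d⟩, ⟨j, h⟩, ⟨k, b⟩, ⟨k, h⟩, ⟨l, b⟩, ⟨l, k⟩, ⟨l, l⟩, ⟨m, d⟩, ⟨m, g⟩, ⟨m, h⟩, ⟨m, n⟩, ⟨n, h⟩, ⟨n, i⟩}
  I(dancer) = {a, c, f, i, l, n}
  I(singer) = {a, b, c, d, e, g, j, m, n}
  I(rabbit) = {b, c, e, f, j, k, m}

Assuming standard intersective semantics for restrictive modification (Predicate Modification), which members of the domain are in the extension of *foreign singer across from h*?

{a, c, j}

⟦across from h⟧ = {x : ⟨x, h⟩ ∈ ⟦across from⟧} = {a, c, e, f, g, i, j, k, m, n}
⟦singer⟧ = {a, b, c, d, e, g, j, m, n}
… ∩ ⟦across from h⟧ = {a, b, c, d, e, g, j, m, n} ∩ {a, c, e, f, g, i, j, k, m, n} = {a, c, e, g, j, m, n}
… ∩ ⟦foreign⟧ = {a, c, e, g, j, m, n} ∩ {a, c, h, i, j, k} = {a, c, j}
So ⟦foreign singer across from h⟧ = {a, c, j}.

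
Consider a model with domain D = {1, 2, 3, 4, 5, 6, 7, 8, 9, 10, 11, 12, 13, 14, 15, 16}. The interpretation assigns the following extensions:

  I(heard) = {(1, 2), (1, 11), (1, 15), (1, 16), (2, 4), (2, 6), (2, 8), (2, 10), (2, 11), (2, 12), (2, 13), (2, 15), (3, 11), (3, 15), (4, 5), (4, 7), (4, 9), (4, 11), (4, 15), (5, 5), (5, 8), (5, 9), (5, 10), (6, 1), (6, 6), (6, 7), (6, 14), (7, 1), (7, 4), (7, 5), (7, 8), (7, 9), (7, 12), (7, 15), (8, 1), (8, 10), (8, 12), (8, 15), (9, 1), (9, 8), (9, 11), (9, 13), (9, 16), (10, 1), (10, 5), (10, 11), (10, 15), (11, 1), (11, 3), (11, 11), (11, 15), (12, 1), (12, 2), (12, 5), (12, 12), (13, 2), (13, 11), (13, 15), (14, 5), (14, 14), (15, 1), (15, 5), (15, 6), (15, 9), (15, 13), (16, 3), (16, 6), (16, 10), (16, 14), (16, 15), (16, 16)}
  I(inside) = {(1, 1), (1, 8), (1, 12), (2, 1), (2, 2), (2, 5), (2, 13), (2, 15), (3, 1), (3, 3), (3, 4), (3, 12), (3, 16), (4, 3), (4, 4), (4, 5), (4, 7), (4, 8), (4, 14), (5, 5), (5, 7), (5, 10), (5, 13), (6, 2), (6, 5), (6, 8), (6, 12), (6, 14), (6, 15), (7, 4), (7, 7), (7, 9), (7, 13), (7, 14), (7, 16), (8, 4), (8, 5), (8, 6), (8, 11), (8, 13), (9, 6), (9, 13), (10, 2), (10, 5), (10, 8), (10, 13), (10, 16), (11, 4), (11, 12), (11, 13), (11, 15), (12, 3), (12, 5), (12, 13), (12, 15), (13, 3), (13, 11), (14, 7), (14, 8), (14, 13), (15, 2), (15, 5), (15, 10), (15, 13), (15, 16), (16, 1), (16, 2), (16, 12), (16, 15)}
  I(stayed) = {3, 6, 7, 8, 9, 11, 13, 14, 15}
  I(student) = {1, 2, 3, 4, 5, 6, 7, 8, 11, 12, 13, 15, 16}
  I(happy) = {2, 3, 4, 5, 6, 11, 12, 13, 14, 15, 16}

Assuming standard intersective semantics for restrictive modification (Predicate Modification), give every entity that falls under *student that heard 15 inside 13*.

⟦that heard 15⟧ = {x : ⟨x, 15⟩ ∈ ⟦heard⟧} = {1, 2, 3, 4, 7, 8, 10, 11, 13, 16}
⟦inside 13⟧ = {x : ⟨x, 13⟩ ∈ ⟦inside⟧} = {2, 5, 7, 8, 9, 10, 11, 12, 14, 15}
⟦student⟧ = {1, 2, 3, 4, 5, 6, 7, 8, 11, 12, 13, 15, 16}
… ∩ ⟦that heard 15⟧ = {1, 2, 3, 4, 5, 6, 7, 8, 11, 12, 13, 15, 16} ∩ {1, 2, 3, 4, 7, 8, 10, 11, 13, 16} = {1, 2, 3, 4, 7, 8, 11, 13, 16}
… ∩ ⟦inside 13⟧ = {1, 2, 3, 4, 7, 8, 11, 13, 16} ∩ {2, 5, 7, 8, 9, 10, 11, 12, 14, 15} = {2, 7, 8, 11}
So ⟦student that heard 15 inside 13⟧ = {2, 7, 8, 11}.

{2, 7, 8, 11}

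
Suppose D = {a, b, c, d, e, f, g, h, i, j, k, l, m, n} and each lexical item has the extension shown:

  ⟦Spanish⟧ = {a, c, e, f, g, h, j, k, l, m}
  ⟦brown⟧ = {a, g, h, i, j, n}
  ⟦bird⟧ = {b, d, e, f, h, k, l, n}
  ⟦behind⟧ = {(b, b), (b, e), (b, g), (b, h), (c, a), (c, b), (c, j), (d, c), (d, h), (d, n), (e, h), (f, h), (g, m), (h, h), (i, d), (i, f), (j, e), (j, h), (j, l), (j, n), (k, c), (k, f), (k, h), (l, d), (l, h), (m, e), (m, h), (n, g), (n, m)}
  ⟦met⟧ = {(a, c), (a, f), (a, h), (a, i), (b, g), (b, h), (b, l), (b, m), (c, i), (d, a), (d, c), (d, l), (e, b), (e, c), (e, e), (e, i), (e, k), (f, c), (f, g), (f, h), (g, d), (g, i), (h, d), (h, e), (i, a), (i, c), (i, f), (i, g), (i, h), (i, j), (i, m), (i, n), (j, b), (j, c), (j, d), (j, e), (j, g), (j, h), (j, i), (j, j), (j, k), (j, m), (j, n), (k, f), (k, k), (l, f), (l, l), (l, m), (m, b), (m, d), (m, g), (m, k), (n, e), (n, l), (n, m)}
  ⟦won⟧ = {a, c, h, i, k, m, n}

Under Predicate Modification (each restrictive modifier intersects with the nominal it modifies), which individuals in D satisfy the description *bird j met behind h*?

⟦j met⟧ = {x : ⟨j, x⟩ ∈ ⟦met⟧} = {b, c, d, e, g, h, i, j, k, m, n}
⟦behind h⟧ = {x : ⟨x, h⟩ ∈ ⟦behind⟧} = {b, d, e, f, h, j, k, l, m}
⟦bird⟧ = {b, d, e, f, h, k, l, n}
… ∩ ⟦j met⟧ = {b, d, e, f, h, k, l, n} ∩ {b, c, d, e, g, h, i, j, k, m, n} = {b, d, e, h, k, n}
… ∩ ⟦behind h⟧ = {b, d, e, h, k, n} ∩ {b, d, e, f, h, j, k, l, m} = {b, d, e, h, k}
So ⟦bird j met behind h⟧ = {b, d, e, h, k}.

{b, d, e, h, k}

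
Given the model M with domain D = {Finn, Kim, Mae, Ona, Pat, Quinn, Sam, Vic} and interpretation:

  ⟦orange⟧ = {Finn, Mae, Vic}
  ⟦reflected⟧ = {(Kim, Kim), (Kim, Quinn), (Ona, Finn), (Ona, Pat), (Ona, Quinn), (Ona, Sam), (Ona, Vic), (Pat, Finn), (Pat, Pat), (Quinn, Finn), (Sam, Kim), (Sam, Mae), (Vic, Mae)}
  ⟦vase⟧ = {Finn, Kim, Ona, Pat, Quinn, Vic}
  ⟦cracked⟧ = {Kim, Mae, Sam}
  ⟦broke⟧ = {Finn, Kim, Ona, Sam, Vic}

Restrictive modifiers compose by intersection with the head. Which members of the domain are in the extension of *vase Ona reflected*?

⟦Ona reflected⟧ = {x : ⟨Ona, x⟩ ∈ ⟦reflected⟧} = {Finn, Pat, Quinn, Sam, Vic}
⟦vase⟧ = {Finn, Kim, Ona, Pat, Quinn, Vic}
… ∩ ⟦Ona reflected⟧ = {Finn, Kim, Ona, Pat, Quinn, Vic} ∩ {Finn, Pat, Quinn, Sam, Vic} = {Finn, Pat, Quinn, Vic}
So ⟦vase Ona reflected⟧ = {Finn, Pat, Quinn, Vic}.

{Finn, Pat, Quinn, Vic}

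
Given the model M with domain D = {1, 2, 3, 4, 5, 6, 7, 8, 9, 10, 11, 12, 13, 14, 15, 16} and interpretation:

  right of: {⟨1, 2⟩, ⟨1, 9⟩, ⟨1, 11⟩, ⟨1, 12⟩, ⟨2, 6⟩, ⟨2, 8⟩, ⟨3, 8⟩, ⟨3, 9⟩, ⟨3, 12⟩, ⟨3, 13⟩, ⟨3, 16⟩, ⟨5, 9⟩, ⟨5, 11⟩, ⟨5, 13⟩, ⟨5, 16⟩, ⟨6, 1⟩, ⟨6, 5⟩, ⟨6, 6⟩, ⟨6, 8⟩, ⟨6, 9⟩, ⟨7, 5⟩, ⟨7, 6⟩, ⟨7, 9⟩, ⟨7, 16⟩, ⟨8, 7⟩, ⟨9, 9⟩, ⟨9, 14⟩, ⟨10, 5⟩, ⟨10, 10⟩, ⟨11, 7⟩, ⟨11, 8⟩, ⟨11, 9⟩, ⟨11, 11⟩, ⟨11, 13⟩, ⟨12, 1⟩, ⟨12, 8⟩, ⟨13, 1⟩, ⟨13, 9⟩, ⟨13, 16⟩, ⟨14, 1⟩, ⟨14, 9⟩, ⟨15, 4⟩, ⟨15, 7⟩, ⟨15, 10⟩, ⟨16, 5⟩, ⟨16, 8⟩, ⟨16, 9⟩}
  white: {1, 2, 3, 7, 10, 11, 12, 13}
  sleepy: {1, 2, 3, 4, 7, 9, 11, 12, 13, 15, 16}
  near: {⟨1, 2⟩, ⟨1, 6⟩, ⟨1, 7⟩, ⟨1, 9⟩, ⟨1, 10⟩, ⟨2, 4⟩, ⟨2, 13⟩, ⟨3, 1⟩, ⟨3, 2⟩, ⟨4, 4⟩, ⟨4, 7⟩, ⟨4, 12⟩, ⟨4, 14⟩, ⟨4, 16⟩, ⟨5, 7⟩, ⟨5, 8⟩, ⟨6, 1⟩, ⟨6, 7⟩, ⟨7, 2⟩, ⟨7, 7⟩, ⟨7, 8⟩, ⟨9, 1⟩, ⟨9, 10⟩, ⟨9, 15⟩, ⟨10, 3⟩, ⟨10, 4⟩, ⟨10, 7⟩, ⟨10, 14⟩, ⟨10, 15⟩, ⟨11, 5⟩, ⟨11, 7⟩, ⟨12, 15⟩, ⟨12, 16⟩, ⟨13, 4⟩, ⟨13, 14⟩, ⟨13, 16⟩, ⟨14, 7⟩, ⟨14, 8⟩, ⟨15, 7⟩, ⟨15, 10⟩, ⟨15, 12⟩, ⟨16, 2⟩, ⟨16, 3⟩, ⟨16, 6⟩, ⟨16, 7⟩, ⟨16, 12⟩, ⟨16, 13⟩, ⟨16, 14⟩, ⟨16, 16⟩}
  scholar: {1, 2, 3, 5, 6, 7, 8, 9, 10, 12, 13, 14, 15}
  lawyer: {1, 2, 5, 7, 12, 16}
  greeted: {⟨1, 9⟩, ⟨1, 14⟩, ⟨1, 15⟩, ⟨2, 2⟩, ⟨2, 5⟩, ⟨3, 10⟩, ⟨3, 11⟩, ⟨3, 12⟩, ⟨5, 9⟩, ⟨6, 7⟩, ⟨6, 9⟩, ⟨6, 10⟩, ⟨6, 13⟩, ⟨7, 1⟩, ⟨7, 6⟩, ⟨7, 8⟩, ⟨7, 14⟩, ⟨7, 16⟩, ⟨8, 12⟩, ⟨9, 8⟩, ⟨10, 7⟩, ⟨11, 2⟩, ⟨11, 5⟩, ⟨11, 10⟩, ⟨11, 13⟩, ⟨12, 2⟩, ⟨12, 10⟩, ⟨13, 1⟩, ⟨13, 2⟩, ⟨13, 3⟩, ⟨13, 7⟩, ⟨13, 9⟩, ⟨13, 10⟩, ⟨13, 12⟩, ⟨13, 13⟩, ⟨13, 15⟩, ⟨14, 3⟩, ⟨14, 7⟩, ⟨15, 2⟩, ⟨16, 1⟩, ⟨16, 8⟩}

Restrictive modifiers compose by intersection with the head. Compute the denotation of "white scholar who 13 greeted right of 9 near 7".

{1, 7}

⟦who 13 greeted⟧ = {x : ⟨13, x⟩ ∈ ⟦greeted⟧} = {1, 2, 3, 7, 9, 10, 12, 13, 15}
⟦right of 9⟧ = {x : ⟨x, 9⟩ ∈ ⟦right of⟧} = {1, 3, 5, 6, 7, 9, 11, 13, 14, 16}
⟦near 7⟧ = {x : ⟨x, 7⟩ ∈ ⟦near⟧} = {1, 4, 5, 6, 7, 10, 11, 14, 15, 16}
⟦scholar⟧ = {1, 2, 3, 5, 6, 7, 8, 9, 10, 12, 13, 14, 15}
… ∩ ⟦who 13 greeted⟧ = {1, 2, 3, 5, 6, 7, 8, 9, 10, 12, 13, 14, 15} ∩ {1, 2, 3, 7, 9, 10, 12, 13, 15} = {1, 2, 3, 7, 9, 10, 12, 13, 15}
… ∩ ⟦right of 9⟧ = {1, 2, 3, 7, 9, 10, 12, 13, 15} ∩ {1, 3, 5, 6, 7, 9, 11, 13, 14, 16} = {1, 3, 7, 9, 13}
… ∩ ⟦near 7⟧ = {1, 3, 7, 9, 13} ∩ {1, 4, 5, 6, 7, 10, 11, 14, 15, 16} = {1, 7}
… ∩ ⟦white⟧ = {1, 7} ∩ {1, 2, 3, 7, 10, 11, 12, 13} = {1, 7}
So ⟦white scholar who 13 greeted right of 9 near 7⟧ = {1, 7}.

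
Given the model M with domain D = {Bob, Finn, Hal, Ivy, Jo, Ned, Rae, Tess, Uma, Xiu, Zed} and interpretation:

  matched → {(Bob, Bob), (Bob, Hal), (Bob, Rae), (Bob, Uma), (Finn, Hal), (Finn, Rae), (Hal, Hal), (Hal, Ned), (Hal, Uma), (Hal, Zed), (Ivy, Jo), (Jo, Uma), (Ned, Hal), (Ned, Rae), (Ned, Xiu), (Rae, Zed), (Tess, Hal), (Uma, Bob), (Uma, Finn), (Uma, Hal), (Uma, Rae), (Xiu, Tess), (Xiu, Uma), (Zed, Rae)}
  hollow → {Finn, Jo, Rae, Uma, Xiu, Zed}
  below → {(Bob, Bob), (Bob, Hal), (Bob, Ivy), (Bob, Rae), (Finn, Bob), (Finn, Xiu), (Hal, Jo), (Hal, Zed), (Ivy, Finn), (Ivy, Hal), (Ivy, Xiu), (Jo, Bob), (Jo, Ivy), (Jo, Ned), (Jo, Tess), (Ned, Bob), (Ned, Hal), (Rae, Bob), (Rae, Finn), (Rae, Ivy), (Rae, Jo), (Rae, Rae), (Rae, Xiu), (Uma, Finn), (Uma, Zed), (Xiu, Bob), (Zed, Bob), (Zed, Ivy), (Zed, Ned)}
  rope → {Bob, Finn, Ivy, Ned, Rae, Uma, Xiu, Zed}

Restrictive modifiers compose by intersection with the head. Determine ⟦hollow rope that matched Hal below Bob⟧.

{Finn}

⟦that matched Hal⟧ = {x : ⟨x, Hal⟩ ∈ ⟦matched⟧} = {Bob, Finn, Hal, Ned, Tess, Uma}
⟦below Bob⟧ = {x : ⟨x, Bob⟩ ∈ ⟦below⟧} = {Bob, Finn, Jo, Ned, Rae, Xiu, Zed}
⟦rope⟧ = {Bob, Finn, Ivy, Ned, Rae, Uma, Xiu, Zed}
… ∩ ⟦that matched Hal⟧ = {Bob, Finn, Ivy, Ned, Rae, Uma, Xiu, Zed} ∩ {Bob, Finn, Hal, Ned, Tess, Uma} = {Bob, Finn, Ned, Uma}
… ∩ ⟦below Bob⟧ = {Bob, Finn, Ned, Uma} ∩ {Bob, Finn, Jo, Ned, Rae, Xiu, Zed} = {Bob, Finn, Ned}
… ∩ ⟦hollow⟧ = {Bob, Finn, Ned} ∩ {Finn, Jo, Rae, Uma, Xiu, Zed} = {Finn}
So ⟦hollow rope that matched Hal below Bob⟧ = {Finn}.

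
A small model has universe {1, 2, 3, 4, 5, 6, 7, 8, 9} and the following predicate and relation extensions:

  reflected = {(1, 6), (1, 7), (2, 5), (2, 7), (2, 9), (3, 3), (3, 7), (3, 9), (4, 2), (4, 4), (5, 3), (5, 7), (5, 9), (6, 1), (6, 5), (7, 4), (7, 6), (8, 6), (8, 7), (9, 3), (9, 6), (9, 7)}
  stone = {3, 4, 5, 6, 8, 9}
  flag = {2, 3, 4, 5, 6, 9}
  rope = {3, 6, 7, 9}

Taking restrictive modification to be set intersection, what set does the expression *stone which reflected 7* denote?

{3, 5, 8, 9}

⟦which reflected 7⟧ = {x : ⟨x, 7⟩ ∈ ⟦reflected⟧} = {1, 2, 3, 5, 8, 9}
⟦stone⟧ = {3, 4, 5, 6, 8, 9}
… ∩ ⟦which reflected 7⟧ = {3, 4, 5, 6, 8, 9} ∩ {1, 2, 3, 5, 8, 9} = {3, 5, 8, 9}
So ⟦stone which reflected 7⟧ = {3, 5, 8, 9}.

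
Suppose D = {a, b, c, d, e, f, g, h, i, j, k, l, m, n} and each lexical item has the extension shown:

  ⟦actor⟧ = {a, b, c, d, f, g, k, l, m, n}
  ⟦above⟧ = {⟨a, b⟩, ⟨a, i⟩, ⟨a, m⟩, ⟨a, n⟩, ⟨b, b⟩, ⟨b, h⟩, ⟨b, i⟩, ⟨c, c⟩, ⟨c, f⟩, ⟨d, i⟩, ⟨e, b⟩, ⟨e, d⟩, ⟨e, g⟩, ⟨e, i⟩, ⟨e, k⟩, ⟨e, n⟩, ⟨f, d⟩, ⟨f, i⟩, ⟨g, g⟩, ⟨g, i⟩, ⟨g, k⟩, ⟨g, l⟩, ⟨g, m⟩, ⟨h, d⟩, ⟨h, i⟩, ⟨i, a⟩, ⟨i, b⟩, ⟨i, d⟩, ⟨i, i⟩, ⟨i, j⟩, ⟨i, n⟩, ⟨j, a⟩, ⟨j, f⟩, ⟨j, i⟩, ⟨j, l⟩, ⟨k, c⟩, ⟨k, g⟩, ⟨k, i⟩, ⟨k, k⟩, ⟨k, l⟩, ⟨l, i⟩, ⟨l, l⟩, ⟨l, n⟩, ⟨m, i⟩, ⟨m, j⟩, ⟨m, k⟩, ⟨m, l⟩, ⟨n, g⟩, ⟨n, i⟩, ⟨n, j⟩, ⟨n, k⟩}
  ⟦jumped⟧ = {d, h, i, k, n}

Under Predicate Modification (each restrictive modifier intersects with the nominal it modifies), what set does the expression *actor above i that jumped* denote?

⟦above i⟧ = {x : ⟨x, i⟩ ∈ ⟦above⟧} = {a, b, d, e, f, g, h, i, j, k, l, m, n}
⟦that jumped⟧ = ⟦jumped⟧ = {d, h, i, k, n}
⟦actor⟧ = {a, b, c, d, f, g, k, l, m, n}
… ∩ ⟦above i⟧ = {a, b, c, d, f, g, k, l, m, n} ∩ {a, b, d, e, f, g, h, i, j, k, l, m, n} = {a, b, d, f, g, k, l, m, n}
… ∩ ⟦that jumped⟧ = {a, b, d, f, g, k, l, m, n} ∩ {d, h, i, k, n} = {d, k, n}
So ⟦actor above i that jumped⟧ = {d, k, n}.

{d, k, n}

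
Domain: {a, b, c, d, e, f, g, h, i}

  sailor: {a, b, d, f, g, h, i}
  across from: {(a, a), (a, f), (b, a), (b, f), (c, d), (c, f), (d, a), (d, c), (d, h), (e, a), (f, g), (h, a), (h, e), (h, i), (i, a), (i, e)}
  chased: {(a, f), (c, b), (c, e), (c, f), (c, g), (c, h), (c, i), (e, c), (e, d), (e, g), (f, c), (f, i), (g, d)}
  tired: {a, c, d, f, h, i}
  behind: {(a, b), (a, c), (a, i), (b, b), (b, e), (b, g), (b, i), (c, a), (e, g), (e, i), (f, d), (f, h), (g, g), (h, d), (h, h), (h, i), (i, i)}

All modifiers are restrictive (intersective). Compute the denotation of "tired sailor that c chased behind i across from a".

⟦that c chased⟧ = {x : ⟨c, x⟩ ∈ ⟦chased⟧} = {b, e, f, g, h, i}
⟦behind i⟧ = {x : ⟨x, i⟩ ∈ ⟦behind⟧} = {a, b, e, h, i}
⟦across from a⟧ = {x : ⟨x, a⟩ ∈ ⟦across from⟧} = {a, b, d, e, h, i}
⟦sailor⟧ = {a, b, d, f, g, h, i}
… ∩ ⟦that c chased⟧ = {a, b, d, f, g, h, i} ∩ {b, e, f, g, h, i} = {b, f, g, h, i}
… ∩ ⟦behind i⟧ = {b, f, g, h, i} ∩ {a, b, e, h, i} = {b, h, i}
… ∩ ⟦across from a⟧ = {b, h, i} ∩ {a, b, d, e, h, i} = {b, h, i}
… ∩ ⟦tired⟧ = {b, h, i} ∩ {a, c, d, f, h, i} = {h, i}
So ⟦tired sailor that c chased behind i across from a⟧ = {h, i}.

{h, i}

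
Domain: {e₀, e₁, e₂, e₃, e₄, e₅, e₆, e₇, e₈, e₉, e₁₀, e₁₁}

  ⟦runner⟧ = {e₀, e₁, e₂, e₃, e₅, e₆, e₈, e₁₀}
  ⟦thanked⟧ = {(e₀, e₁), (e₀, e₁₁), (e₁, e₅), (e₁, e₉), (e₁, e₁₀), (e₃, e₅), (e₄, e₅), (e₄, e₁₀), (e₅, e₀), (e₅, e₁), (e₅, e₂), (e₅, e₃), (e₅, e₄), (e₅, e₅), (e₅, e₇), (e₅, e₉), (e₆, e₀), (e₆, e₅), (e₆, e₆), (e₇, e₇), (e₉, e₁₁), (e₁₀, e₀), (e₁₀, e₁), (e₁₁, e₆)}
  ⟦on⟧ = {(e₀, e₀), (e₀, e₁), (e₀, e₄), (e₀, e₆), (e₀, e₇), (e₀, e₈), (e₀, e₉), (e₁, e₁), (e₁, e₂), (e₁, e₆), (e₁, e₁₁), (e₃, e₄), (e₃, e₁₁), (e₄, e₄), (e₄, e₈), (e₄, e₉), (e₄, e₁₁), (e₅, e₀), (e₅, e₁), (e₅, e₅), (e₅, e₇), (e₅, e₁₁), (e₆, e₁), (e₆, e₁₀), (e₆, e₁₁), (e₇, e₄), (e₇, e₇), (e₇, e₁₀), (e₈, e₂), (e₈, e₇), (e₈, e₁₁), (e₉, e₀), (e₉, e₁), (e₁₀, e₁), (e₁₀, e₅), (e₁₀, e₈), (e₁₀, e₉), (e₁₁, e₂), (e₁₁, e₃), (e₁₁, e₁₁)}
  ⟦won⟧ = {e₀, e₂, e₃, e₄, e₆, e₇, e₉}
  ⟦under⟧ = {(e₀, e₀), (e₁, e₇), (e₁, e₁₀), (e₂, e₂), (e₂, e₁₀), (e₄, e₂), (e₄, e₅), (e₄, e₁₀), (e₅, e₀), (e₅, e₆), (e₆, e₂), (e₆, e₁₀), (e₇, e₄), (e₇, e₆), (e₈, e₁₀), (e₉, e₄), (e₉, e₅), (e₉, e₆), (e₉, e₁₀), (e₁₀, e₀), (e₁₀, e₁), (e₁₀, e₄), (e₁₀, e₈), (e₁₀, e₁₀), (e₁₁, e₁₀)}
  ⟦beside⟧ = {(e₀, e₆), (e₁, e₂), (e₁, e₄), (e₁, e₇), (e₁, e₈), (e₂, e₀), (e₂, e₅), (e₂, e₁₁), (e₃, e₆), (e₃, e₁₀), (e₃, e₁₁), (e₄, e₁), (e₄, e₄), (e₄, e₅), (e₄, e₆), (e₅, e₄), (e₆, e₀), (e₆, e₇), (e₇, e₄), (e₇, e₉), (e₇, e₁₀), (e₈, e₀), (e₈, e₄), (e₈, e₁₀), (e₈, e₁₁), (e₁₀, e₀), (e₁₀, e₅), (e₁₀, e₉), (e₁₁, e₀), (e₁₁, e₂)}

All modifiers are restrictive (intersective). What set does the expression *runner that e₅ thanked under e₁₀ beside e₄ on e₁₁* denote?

⟦that e₅ thanked⟧ = {x : ⟨e₅, x⟩ ∈ ⟦thanked⟧} = {e₀, e₁, e₂, e₃, e₄, e₅, e₇, e₉}
⟦under e₁₀⟧ = {x : ⟨x, e₁₀⟩ ∈ ⟦under⟧} = {e₁, e₂, e₄, e₆, e₈, e₉, e₁₀, e₁₁}
⟦beside e₄⟧ = {x : ⟨x, e₄⟩ ∈ ⟦beside⟧} = {e₁, e₄, e₅, e₇, e₈}
⟦on e₁₁⟧ = {x : ⟨x, e₁₁⟩ ∈ ⟦on⟧} = {e₁, e₃, e₄, e₅, e₆, e₈, e₁₁}
⟦runner⟧ = {e₀, e₁, e₂, e₃, e₅, e₆, e₈, e₁₀}
… ∩ ⟦that e₅ thanked⟧ = {e₀, e₁, e₂, e₃, e₅, e₆, e₈, e₁₀} ∩ {e₀, e₁, e₂, e₃, e₄, e₅, e₇, e₉} = {e₀, e₁, e₂, e₃, e₅}
… ∩ ⟦under e₁₀⟧ = {e₀, e₁, e₂, e₃, e₅} ∩ {e₁, e₂, e₄, e₆, e₈, e₉, e₁₀, e₁₁} = {e₁, e₂}
… ∩ ⟦beside e₄⟧ = {e₁, e₂} ∩ {e₁, e₄, e₅, e₇, e₈} = {e₁}
… ∩ ⟦on e₁₁⟧ = {e₁} ∩ {e₁, e₃, e₄, e₅, e₆, e₈, e₁₁} = {e₁}
So ⟦runner that e₅ thanked under e₁₀ beside e₄ on e₁₁⟧ = {e₁}.

{e₁}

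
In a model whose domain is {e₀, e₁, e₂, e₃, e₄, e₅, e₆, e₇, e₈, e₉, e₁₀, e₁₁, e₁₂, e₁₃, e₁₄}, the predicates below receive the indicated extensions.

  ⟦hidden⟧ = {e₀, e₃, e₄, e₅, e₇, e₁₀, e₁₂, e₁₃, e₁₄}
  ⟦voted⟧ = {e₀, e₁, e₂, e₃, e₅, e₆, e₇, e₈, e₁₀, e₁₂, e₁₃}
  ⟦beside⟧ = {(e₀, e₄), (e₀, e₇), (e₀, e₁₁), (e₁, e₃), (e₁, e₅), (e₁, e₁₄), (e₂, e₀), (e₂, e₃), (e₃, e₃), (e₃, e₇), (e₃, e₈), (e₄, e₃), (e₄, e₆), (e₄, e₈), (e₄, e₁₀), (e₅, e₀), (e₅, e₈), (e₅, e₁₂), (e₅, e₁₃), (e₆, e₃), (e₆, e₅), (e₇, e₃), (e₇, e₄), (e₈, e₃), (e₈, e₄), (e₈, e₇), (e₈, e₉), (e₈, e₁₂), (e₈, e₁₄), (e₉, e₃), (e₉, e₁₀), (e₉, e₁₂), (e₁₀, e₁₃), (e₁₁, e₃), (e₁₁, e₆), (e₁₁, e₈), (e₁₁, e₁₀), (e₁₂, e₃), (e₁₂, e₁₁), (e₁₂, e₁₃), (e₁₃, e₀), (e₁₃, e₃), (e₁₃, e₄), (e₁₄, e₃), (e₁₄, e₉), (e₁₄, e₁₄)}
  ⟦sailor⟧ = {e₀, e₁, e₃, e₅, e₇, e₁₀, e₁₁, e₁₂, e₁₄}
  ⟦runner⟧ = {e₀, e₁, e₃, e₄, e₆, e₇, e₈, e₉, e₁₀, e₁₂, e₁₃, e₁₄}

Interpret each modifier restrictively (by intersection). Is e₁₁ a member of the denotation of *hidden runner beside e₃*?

no

⟦beside e₃⟧ = {x : ⟨x, e₃⟩ ∈ ⟦beside⟧} = {e₁, e₂, e₃, e₄, e₆, e₇, e₈, e₉, e₁₁, e₁₂, e₁₃, e₁₄}
⟦runner⟧ = {e₀, e₁, e₃, e₄, e₆, e₇, e₈, e₉, e₁₀, e₁₂, e₁₃, e₁₄}
… ∩ ⟦beside e₃⟧ = {e₀, e₁, e₃, e₄, e₆, e₇, e₈, e₉, e₁₀, e₁₂, e₁₃, e₁₄} ∩ {e₁, e₂, e₃, e₄, e₆, e₇, e₈, e₉, e₁₁, e₁₂, e₁₃, e₁₄} = {e₁, e₃, e₄, e₆, e₇, e₈, e₉, e₁₂, e₁₃, e₁₄}
… ∩ ⟦hidden⟧ = {e₁, e₃, e₄, e₆, e₇, e₈, e₉, e₁₂, e₁₃, e₁₄} ∩ {e₀, e₃, e₄, e₅, e₇, e₁₀, e₁₂, e₁₃, e₁₄} = {e₃, e₄, e₇, e₁₂, e₁₃, e₁₄}
⟦hidden runner beside e₃⟧ = {e₃, e₄, e₇, e₁₂, e₁₃, e₁₄}; e₁₁ ∉ this set.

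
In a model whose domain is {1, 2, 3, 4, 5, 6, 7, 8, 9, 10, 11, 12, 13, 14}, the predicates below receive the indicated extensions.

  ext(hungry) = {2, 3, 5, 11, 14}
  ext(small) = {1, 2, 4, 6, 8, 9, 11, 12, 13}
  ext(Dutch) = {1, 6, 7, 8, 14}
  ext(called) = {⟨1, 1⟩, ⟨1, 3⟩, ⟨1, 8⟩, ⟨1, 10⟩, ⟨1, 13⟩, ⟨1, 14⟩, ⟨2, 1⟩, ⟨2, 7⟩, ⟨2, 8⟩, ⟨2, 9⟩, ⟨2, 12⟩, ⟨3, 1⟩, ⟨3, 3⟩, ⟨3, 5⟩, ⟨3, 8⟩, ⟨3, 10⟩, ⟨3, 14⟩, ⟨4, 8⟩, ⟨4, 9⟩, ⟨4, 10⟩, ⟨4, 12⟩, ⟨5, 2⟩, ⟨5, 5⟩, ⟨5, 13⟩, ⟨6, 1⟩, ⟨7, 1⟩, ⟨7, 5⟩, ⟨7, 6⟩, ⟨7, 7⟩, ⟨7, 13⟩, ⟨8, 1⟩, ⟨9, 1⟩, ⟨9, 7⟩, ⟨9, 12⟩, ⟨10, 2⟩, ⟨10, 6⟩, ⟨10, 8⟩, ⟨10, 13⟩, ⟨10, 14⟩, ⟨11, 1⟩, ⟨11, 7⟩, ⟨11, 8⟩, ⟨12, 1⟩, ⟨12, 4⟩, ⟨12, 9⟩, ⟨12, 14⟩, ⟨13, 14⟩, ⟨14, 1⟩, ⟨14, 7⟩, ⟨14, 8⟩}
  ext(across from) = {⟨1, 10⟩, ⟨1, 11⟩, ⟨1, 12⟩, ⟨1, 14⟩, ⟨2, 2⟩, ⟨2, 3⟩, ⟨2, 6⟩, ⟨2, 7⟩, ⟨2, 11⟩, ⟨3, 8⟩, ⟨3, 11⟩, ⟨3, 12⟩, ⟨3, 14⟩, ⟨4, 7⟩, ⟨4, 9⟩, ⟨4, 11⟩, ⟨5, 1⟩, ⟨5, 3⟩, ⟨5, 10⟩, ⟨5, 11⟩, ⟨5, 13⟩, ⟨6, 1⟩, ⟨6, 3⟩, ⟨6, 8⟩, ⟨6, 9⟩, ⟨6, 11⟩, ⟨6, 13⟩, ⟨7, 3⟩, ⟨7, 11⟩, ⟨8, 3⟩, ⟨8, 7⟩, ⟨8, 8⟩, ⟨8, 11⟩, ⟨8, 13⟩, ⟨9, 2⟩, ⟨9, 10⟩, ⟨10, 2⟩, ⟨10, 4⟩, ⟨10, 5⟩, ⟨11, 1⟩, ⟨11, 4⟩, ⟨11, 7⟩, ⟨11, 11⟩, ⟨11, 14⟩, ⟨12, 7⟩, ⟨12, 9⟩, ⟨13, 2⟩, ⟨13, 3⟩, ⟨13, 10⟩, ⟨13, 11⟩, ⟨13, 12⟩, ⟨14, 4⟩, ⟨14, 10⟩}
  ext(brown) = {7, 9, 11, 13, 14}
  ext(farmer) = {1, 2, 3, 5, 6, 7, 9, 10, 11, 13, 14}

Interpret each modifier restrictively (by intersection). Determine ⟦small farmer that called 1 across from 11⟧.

⟦that called 1⟧ = {x : ⟨x, 1⟩ ∈ ⟦called⟧} = {1, 2, 3, 6, 7, 8, 9, 11, 12, 14}
⟦across from 11⟧ = {x : ⟨x, 11⟩ ∈ ⟦across from⟧} = {1, 2, 3, 4, 5, 6, 7, 8, 11, 13}
⟦farmer⟧ = {1, 2, 3, 5, 6, 7, 9, 10, 11, 13, 14}
… ∩ ⟦that called 1⟧ = {1, 2, 3, 5, 6, 7, 9, 10, 11, 13, 14} ∩ {1, 2, 3, 6, 7, 8, 9, 11, 12, 14} = {1, 2, 3, 6, 7, 9, 11, 14}
… ∩ ⟦across from 11⟧ = {1, 2, 3, 6, 7, 9, 11, 14} ∩ {1, 2, 3, 4, 5, 6, 7, 8, 11, 13} = {1, 2, 3, 6, 7, 11}
… ∩ ⟦small⟧ = {1, 2, 3, 6, 7, 11} ∩ {1, 2, 4, 6, 8, 9, 11, 12, 13} = {1, 2, 6, 11}
So ⟦small farmer that called 1 across from 11⟧ = {1, 2, 6, 11}.

{1, 2, 6, 11}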